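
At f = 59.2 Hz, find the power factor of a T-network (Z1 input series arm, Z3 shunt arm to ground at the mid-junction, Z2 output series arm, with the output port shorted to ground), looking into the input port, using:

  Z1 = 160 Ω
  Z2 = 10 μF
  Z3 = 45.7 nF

Step 1 — Angular frequency: ω = 2π·f = 2π·59.2 = 372 rad/s.
Step 2 — Component impedances:
  Z1: Z = R = 160 Ω
  Z2: Z = 1/(jωC) = -j/(ω·C) = 0 - j268.8 Ω
  Z3: Z = 1/(jωC) = -j/(ω·C) = 0 - j5.883e+04 Ω
Step 3 — With the output port shorted to ground, the output series arm Z2 runs from the junction to ground; the shunt arm Z3 also runs from the junction to ground. They appear in parallel: Z3 || Z2 = 0 - j267.6 Ω.
Step 4 — Series with input arm Z1: Z_in = Z1 + (Z3 || Z2) = 160 - j267.6 Ω = 311.8∠-59.1° Ω.
Step 5 — Power factor: PF = cos(φ) = Re(Z)/|Z| = 160/311.8 = 0.5131.
Step 6 — Type: Im(Z) = -267.6 ⇒ leading (phase φ = -59.1°).

PF = 0.5131 (leading, φ = -59.1°)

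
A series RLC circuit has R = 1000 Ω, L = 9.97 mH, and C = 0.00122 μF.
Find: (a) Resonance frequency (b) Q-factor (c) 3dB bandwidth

Step 1 — Resonance: ω₀ = 1/√(LC) = 1/√(0.00997·1.22e-09) = 2.867e+05 rad/s.
Step 2 — f₀ = ω₀/(2π) = 4.563e+04 Hz.
Step 3 — Series Q: Q = ω₀L/R = 2.867e+05·0.00997/1000 = 2.859.
Step 4 — Bandwidth: Δω = ω₀/Q = 1.003e+05 rad/s; BW = Δω/(2π) = 1.596e+04 Hz.

(a) f₀ = 4.563e+04 Hz  (b) Q = 2.859  (c) BW = 1.596e+04 Hz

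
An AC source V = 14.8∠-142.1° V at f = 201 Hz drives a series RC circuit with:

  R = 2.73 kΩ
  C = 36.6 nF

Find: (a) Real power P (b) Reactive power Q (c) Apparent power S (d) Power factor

Step 1 — Angular frequency: ω = 2π·f = 2π·201 = 1263 rad/s.
Step 2 — Component impedances:
  R: Z = R = 2730 Ω
  C: Z = 1/(jωC) = -j/(ω·C) = 0 - j2.163e+04 Ω
Step 3 — Series combination: Z_total = R + C = 2730 - j2.163e+04 Ω = 2.181e+04∠-82.8° Ω.
Step 4 — Source phasor: V = 14.8∠-142.1° V = -11.68 - j9.091 V.
Step 5 — Current: I = V / Z = 0.0003466 - j0.0005835 A = 0.0006787∠-59.3° A.
Step 6 — Complex power: S = V·I* = 0.001258 - j0.009966 VA.
Step 7 — Real power: P = Re(S) = 0.001258 W.
Step 8 — Reactive power: Q = Im(S) = -0.009966 VAR.
Step 9 — Apparent power: |S| = 0.01004 VA.
Step 10 — Power factor: PF = P/|S| = 0.1252 (leading).

(a) P = 0.001258 W  (b) Q = -0.009966 VAR  (c) S = 0.01004 VA  (d) PF = 0.1252 (leading)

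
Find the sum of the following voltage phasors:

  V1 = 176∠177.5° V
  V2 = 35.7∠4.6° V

Step 1 — Convert each phasor to rectangular form:
  V1 = 176·(cos(177.5°) + j·sin(177.5°)) = -175.8 + j7.677 V
  V2 = 35.7·(cos(4.6°) + j·sin(4.6°)) = 35.59 + j2.863 V
Step 2 — Sum components: V_total = -140.2 + j10.54 V.
Step 3 — Convert to polar: |V_total| = 140.6 V, ∠V_total = 175.7°.

V_total = 140.6∠175.7° V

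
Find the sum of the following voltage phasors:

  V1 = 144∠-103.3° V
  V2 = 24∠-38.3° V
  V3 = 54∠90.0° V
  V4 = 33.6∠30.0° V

Step 1 — Convert each phasor to rectangular form:
  V1 = 144·(cos(-103.3°) + j·sin(-103.3°)) = -33.13 - j140.1 V
  V2 = 24·(cos(-38.3°) + j·sin(-38.3°)) = 18.83 - j14.87 V
  V3 = 54·(cos(90.0°) + j·sin(90.0°)) = 0 + j54 V
  V4 = 33.6·(cos(30.0°) + j·sin(30.0°)) = 29.1 + j16.8 V
Step 2 — Sum components: V_total = 14.81 - j84.21 V.
Step 3 — Convert to polar: |V_total| = 85.5 V, ∠V_total = -80.0°.

V_total = 85.5∠-80.0° V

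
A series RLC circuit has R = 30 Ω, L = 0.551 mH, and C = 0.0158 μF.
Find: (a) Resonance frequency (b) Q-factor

Step 1 — Resonance condition Im(Z)=0 gives ω₀ = 1/√(LC).
Step 2 — ω₀ = 1/√(0.000551·1.58e-08) = 3.389e+05 rad/s.
Step 3 — f₀ = ω₀/(2π) = 5.394e+04 Hz.
Step 4 — Series Q: Q = ω₀L/R = 3.389e+05·0.000551/30 = 6.225.

(a) f₀ = 5.394e+04 Hz  (b) Q = 6.225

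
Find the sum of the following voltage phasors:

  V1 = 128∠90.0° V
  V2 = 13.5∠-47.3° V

Step 1 — Convert each phasor to rectangular form:
  V1 = 128·(cos(90.0°) + j·sin(90.0°)) = 0 + j128 V
  V2 = 13.5·(cos(-47.3°) + j·sin(-47.3°)) = 9.155 - j9.921 V
Step 2 — Sum components: V_total = 9.155 + j118.1 V.
Step 3 — Convert to polar: |V_total| = 118.4 V, ∠V_total = 85.6°.

V_total = 118.4∠85.6° V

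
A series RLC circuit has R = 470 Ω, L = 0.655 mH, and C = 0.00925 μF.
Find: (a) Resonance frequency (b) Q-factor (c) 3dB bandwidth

Step 1 — Resonance: ω₀ = 1/√(LC) = 1/√(0.000655·9.25e-09) = 4.063e+05 rad/s.
Step 2 — f₀ = ω₀/(2π) = 6.466e+04 Hz.
Step 3 — Series Q: Q = ω₀L/R = 4.063e+05·0.000655/470 = 0.5662.
Step 4 — Bandwidth: Δω = ω₀/Q = 7.176e+05 rad/s; BW = Δω/(2π) = 1.142e+05 Hz.

(a) f₀ = 6.466e+04 Hz  (b) Q = 0.5662  (c) BW = 1.142e+05 Hz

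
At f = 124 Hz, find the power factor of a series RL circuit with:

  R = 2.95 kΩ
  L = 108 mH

Step 1 — Angular frequency: ω = 2π·f = 2π·124 = 779.1 rad/s.
Step 2 — Component impedances:
  R: Z = R = 2950 Ω
  L: Z = jωL = j·779.1·0.108 = 0 + j84.14 Ω
Step 3 — Series combination: Z_total = R + L = 2950 + j84.14 Ω = 2951∠1.6° Ω.
Step 4 — Power factor: PF = cos(φ) = Re(Z)/|Z| = 2950/2951.2 = 0.9996.
Step 5 — Type: Im(Z) = 84.14 ⇒ lagging (phase φ = 1.6°).

PF = 0.9996 (lagging, φ = 1.6°)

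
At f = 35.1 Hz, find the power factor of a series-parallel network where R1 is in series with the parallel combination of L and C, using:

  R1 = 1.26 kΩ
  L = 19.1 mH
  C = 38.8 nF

Step 1 — Angular frequency: ω = 2π·f = 2π·35.1 = 220.5 rad/s.
Step 2 — Component impedances:
  R1: Z = R = 1260 Ω
  L: Z = jωL = j·220.5·0.0191 = 0 + j4.212 Ω
  C: Z = 1/(jωC) = -j/(ω·C) = 0 - j1.169e+05 Ω
Step 3 — Parallel branch: L || C = 1/(1/L + 1/C) = 0 + j4.212 Ω.
Step 4 — Series with R1: Z_total = R1 + (L || C) = 1260 + j4.212 Ω = 1260∠0.2° Ω.
Step 5 — Power factor: PF = cos(φ) = Re(Z)/|Z| = 1260/1260 = 1.
Step 6 — Type: Im(Z) = 4.212 ⇒ lagging (phase φ = 0.2°).

PF = 1 (lagging, φ = 0.2°)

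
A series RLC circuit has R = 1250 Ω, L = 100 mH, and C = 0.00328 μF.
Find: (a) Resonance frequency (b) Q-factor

Step 1 — Resonance condition Im(Z)=0 gives ω₀ = 1/√(LC).
Step 2 — ω₀ = 1/√(0.1·3.28e-09) = 5.522e+04 rad/s.
Step 3 — f₀ = ω₀/(2π) = 8788 Hz.
Step 4 — Series Q: Q = ω₀L/R = 5.522e+04·0.1/1250 = 4.417.

(a) f₀ = 8788 Hz  (b) Q = 4.417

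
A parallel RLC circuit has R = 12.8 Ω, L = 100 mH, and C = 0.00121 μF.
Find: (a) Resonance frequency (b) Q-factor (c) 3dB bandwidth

Step 1 — Resonance: ω₀ = 1/√(LC) = 1/√(0.1·1.21e-09) = 9.091e+04 rad/s.
Step 2 — f₀ = ω₀/(2π) = 1.447e+04 Hz.
Step 3 — Parallel Q: Q = R/(ω₀L) = 12.8/(9.091e+04·0.1) = 0.001408.
Step 4 — Bandwidth: Δω = ω₀/Q = 6.457e+07 rad/s; BW = Δω/(2π) = 1.028e+07 Hz.

(a) f₀ = 1.447e+04 Hz  (b) Q = 0.001408  (c) BW = 1.028e+07 Hz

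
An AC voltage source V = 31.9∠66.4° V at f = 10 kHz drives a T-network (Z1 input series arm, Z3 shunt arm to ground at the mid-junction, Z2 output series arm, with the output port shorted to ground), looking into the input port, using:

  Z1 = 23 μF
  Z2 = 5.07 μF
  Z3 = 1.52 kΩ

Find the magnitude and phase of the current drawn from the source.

Step 1 — Angular frequency: ω = 2π·f = 2π·1e+04 = 6.283e+04 rad/s.
Step 2 — Component impedances:
  Z1: Z = 1/(jωC) = -j/(ω·C) = 0 - j0.692 Ω
  Z2: Z = 1/(jωC) = -j/(ω·C) = 0 - j3.139 Ω
  Z3: Z = R = 1520 Ω
Step 3 — With the output port shorted to ground, the output series arm Z2 runs from the junction to ground; the shunt arm Z3 also runs from the junction to ground. They appear in parallel: Z3 || Z2 = 0.006483 - j3.139 Ω.
Step 4 — Series with input arm Z1: Z_in = Z1 + (Z3 || Z2) = 0.006483 - j3.831 Ω = 3.831∠-89.9° Ω.
Step 5 — Source phasor: V = 31.9∠66.4° V = 12.77 + j29.23 V.
Step 6 — Ohm's law: I = V / Z_total = (12.77 + j29.23) / (0.006483 - j3.831) = -7.624 + j3.346 A.
Step 7 — Convert to polar: |I| = 8.327 A, ∠I = 156.3°.

I = 8.327∠156.3° A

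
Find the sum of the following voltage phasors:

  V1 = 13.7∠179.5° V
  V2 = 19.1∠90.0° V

Step 1 — Convert each phasor to rectangular form:
  V1 = 13.7·(cos(179.5°) + j·sin(179.5°)) = -13.7 + j0.1196 V
  V2 = 19.1·(cos(90.0°) + j·sin(90.0°)) = 0 + j19.1 V
Step 2 — Sum components: V_total = -13.7 + j19.22 V.
Step 3 — Convert to polar: |V_total| = 23.6 V, ∠V_total = 125.5°.

V_total = 23.6∠125.5° V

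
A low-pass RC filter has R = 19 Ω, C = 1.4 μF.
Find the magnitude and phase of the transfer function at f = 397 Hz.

Step 1 — Angular frequency: ω = 2π·397 = 2494 rad/s.
Step 2 — Transfer function: H(jω) = 1/(1 + jωRC).
Step 3 — Denominator: 1 + jωRC = 1 + j·2494·19·1.4e-06 = 1 + j0.06635.
Step 4 — H = 0.9956 - j0.06606.
Step 5 — Magnitude: |H| = 0.9978 (-0.0 dB); phase: φ = -3.8°.

|H| = 0.9978 (-0.0 dB), φ = -3.8°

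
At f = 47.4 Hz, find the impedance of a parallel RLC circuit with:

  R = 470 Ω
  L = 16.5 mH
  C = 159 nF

Step 1 — Angular frequency: ω = 2π·f = 2π·47.4 = 297.8 rad/s.
Step 2 — Component impedances:
  R: Z = R = 470 Ω
  L: Z = jωL = j·297.8·0.0165 = 0 + j4.914 Ω
  C: Z = 1/(jωC) = -j/(ω·C) = 0 - j2.112e+04 Ω
Step 3 — Parallel combination: 1/Z_total = 1/R + 1/L + 1/C; Z_total = 0.0514 + j4.915 Ω = 4.915∠89.4° Ω.

Z = 0.0514 + j4.915 Ω = 4.915∠89.4° Ω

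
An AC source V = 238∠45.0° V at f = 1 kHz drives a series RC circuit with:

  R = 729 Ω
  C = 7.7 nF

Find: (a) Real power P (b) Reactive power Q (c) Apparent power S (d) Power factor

Step 1 — Angular frequency: ω = 2π·f = 2π·1000 = 6283 rad/s.
Step 2 — Component impedances:
  R: Z = R = 729 Ω
  C: Z = 1/(jωC) = -j/(ω·C) = 0 - j2.067e+04 Ω
Step 3 — Series combination: Z_total = R + C = 729 - j2.067e+04 Ω = 2.068e+04∠-88.0° Ω.
Step 4 — Source phasor: V = 238∠45.0° V = 168.3 + j168.3 V.
Step 5 — Current: I = V / Z = -0.007845 + j0.008419 A = 0.01151∠133.0° A.
Step 6 — Complex power: S = V·I* = 0.09653 - j2.737 VA.
Step 7 — Real power: P = Re(S) = 0.09653 W.
Step 8 — Reactive power: Q = Im(S) = -2.737 VAR.
Step 9 — Apparent power: |S| = 2.739 VA.
Step 10 — Power factor: PF = P/|S| = 0.03525 (leading).

(a) P = 0.09653 W  (b) Q = -2.737 VAR  (c) S = 2.739 VA  (d) PF = 0.03525 (leading)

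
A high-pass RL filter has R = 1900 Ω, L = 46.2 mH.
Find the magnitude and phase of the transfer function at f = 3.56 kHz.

Step 1 — Angular frequency: ω = 2π·3560 = 2.237e+04 rad/s.
Step 2 — Transfer function: H(jω) = jωL/(R + jωL).
Step 3 — Numerator jωL = j·1033; denominator R + jωL = 1900 + j1033.
Step 4 — H = 0.2283 + j0.4197.
Step 5 — Magnitude: |H| = 0.4778 (-6.4 dB); phase: φ = 61.5°.

|H| = 0.4778 (-6.4 dB), φ = 61.5°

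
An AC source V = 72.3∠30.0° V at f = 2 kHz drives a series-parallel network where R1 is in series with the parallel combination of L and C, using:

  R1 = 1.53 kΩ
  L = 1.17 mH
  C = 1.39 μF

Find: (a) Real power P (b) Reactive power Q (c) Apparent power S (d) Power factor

Step 1 — Angular frequency: ω = 2π·f = 2π·2000 = 1.257e+04 rad/s.
Step 2 — Component impedances:
  R1: Z = R = 1530 Ω
  L: Z = jωL = j·1.257e+04·0.00117 = 0 + j14.7 Ω
  C: Z = 1/(jωC) = -j/(ω·C) = 0 - j57.25 Ω
Step 3 — Parallel branch: L || C = 1/(1/L + 1/C) = 0 + j19.78 Ω.
Step 4 — Series with R1: Z_total = R1 + (L || C) = 1530 + j19.78 Ω = 1530∠0.7° Ω.
Step 5 — Source phasor: V = 72.3∠30.0° V = 62.61 + j36.15 V.
Step 6 — Current: I = V / Z = 0.04122 + j0.02309 A = 0.04725∠29.3° A.
Step 7 — Complex power: S = V·I* = 3.416 + j0.04417 VA.
Step 8 — Real power: P = Re(S) = 3.416 W.
Step 9 — Reactive power: Q = Im(S) = 0.04417 VAR.
Step 10 — Apparent power: |S| = 3.416 VA.
Step 11 — Power factor: PF = P/|S| = 0.9999 (lagging).

(a) P = 3.416 W  (b) Q = 0.04417 VAR  (c) S = 3.416 VA  (d) PF = 0.9999 (lagging)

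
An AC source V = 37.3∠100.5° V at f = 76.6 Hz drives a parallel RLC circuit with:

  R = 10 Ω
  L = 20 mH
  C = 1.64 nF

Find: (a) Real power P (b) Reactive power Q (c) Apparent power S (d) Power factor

Step 1 — Angular frequency: ω = 2π·f = 2π·76.6 = 481.3 rad/s.
Step 2 — Component impedances:
  R: Z = R = 10 Ω
  L: Z = jωL = j·481.3·0.02 = 0 + j9.626 Ω
  C: Z = 1/(jωC) = -j/(ω·C) = 0 - j1.267e+06 Ω
Step 3 — Parallel combination: 1/Z_total = 1/R + 1/L + 1/C; Z_total = 4.809 + j4.996 Ω = 6.935∠46.1° Ω.
Step 4 — Source phasor: V = 37.3∠100.5° V = -6.797 + j36.68 V.
Step 5 — Current: I = V / Z = 3.13 + j4.374 A = 5.378∠54.4° A.
Step 6 — Complex power: S = V·I* = 139.1 + j144.5 VA.
Step 7 — Real power: P = Re(S) = 139.1 W.
Step 8 — Reactive power: Q = Im(S) = 144.5 VAR.
Step 9 — Apparent power: |S| = 200.6 VA.
Step 10 — Power factor: PF = P/|S| = 0.6935 (lagging).

(a) P = 139.1 W  (b) Q = 144.5 VAR  (c) S = 200.6 VA  (d) PF = 0.6935 (lagging)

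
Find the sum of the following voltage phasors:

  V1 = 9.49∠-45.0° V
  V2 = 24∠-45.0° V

Step 1 — Convert each phasor to rectangular form:
  V1 = 9.49·(cos(-45.0°) + j·sin(-45.0°)) = 6.71 - j6.71 V
  V2 = 24·(cos(-45.0°) + j·sin(-45.0°)) = 16.97 - j16.97 V
Step 2 — Sum components: V_total = 23.68 - j23.68 V.
Step 3 — Convert to polar: |V_total| = 33.49 V, ∠V_total = -45.0°.

V_total = 33.49∠-45.0° V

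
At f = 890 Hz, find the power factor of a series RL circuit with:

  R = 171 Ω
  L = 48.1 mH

Step 1 — Angular frequency: ω = 2π·f = 2π·890 = 5592 rad/s.
Step 2 — Component impedances:
  R: Z = R = 171 Ω
  L: Z = jωL = j·5592·0.0481 = 0 + j269 Ω
Step 3 — Series combination: Z_total = R + L = 171 + j269 Ω = 318.7∠57.6° Ω.
Step 4 — Power factor: PF = cos(φ) = Re(Z)/|Z| = 171/318.73 = 0.5365.
Step 5 — Type: Im(Z) = 269 ⇒ lagging (phase φ = 57.6°).

PF = 0.5365 (lagging, φ = 57.6°)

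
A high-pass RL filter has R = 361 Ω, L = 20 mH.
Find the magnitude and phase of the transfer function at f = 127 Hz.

Step 1 — Angular frequency: ω = 2π·127 = 798 rad/s.
Step 2 — Transfer function: H(jω) = jωL/(R + jωL).
Step 3 — Numerator jωL = j·15.96; denominator R + jωL = 361 + j15.96.
Step 4 — H = 0.001951 + j0.04412.
Step 5 — Magnitude: |H| = 0.04417 (-27.1 dB); phase: φ = 87.5°.

|H| = 0.04417 (-27.1 dB), φ = 87.5°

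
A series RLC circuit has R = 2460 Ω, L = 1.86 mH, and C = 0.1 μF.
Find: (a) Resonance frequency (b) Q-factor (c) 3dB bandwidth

Step 1 — Resonance: ω₀ = 1/√(LC) = 1/√(0.00186·1e-07) = 7.332e+04 rad/s.
Step 2 — f₀ = ω₀/(2π) = 1.167e+04 Hz.
Step 3 — Series Q: Q = ω₀L/R = 7.332e+04·0.00186/2460 = 0.05544.
Step 4 — Bandwidth: Δω = ω₀/Q = 1.323e+06 rad/s; BW = Δω/(2π) = 2.105e+05 Hz.

(a) f₀ = 1.167e+04 Hz  (b) Q = 0.05544  (c) BW = 2.105e+05 Hz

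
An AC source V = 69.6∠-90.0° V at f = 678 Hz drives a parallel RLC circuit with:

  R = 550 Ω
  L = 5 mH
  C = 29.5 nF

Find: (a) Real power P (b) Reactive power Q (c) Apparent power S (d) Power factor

Step 1 — Angular frequency: ω = 2π·f = 2π·678 = 4260 rad/s.
Step 2 — Component impedances:
  R: Z = R = 550 Ω
  L: Z = jωL = j·4260·0.005 = 0 + j21.3 Ω
  C: Z = 1/(jωC) = -j/(ω·C) = 0 - j7957 Ω
Step 3 — Parallel combination: 1/Z_total = 1/R + 1/L + 1/C; Z_total = 0.8281 + j21.33 Ω = 21.34∠87.8° Ω.
Step 4 — Source phasor: V = 69.6∠-90.0° V = 0 - j69.6 V.
Step 5 — Current: I = V / Z = -3.259 - j0.1265 A = 3.261∠-177.8° A.
Step 6 — Complex power: S = V·I* = 8.808 + j226.8 VA.
Step 7 — Real power: P = Re(S) = 8.808 W.
Step 8 — Reactive power: Q = Im(S) = 226.8 VAR.
Step 9 — Apparent power: |S| = 227 VA.
Step 10 — Power factor: PF = P/|S| = 0.0388 (lagging).

(a) P = 8.808 W  (b) Q = 226.8 VAR  (c) S = 227 VA  (d) PF = 0.0388 (lagging)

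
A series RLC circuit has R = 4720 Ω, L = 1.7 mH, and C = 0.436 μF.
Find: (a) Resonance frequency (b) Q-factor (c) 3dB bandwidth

Step 1 — Resonance: ω₀ = 1/√(LC) = 1/√(0.0017·4.36e-07) = 3.673e+04 rad/s.
Step 2 — f₀ = ω₀/(2π) = 5846 Hz.
Step 3 — Series Q: Q = ω₀L/R = 3.673e+04·0.0017/4720 = 0.01323.
Step 4 — Bandwidth: Δω = ω₀/Q = 2.776e+06 rad/s; BW = Δω/(2π) = 4.419e+05 Hz.

(a) f₀ = 5846 Hz  (b) Q = 0.01323  (c) BW = 4.419e+05 Hz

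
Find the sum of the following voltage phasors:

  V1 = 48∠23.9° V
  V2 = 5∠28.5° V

Step 1 — Convert each phasor to rectangular form:
  V1 = 48·(cos(23.9°) + j·sin(23.9°)) = 43.88 + j19.45 V
  V2 = 5·(cos(28.5°) + j·sin(28.5°)) = 4.394 + j2.386 V
Step 2 — Sum components: V_total = 48.28 + j21.83 V.
Step 3 — Convert to polar: |V_total| = 52.99 V, ∠V_total = 24.3°.

V_total = 52.99∠24.3° V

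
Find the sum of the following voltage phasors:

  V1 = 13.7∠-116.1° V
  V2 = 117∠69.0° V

Step 1 — Convert each phasor to rectangular form:
  V1 = 13.7·(cos(-116.1°) + j·sin(-116.1°)) = -6.027 - j12.3 V
  V2 = 117·(cos(69.0°) + j·sin(69.0°)) = 41.93 + j109.2 V
Step 2 — Sum components: V_total = 35.9 + j96.93 V.
Step 3 — Convert to polar: |V_total| = 103.4 V, ∠V_total = 69.7°.

V_total = 103.4∠69.7° V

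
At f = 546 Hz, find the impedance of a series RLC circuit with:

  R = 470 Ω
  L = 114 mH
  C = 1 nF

Step 1 — Angular frequency: ω = 2π·f = 2π·546 = 3431 rad/s.
Step 2 — Component impedances:
  R: Z = R = 470 Ω
  L: Z = jωL = j·3431·0.114 = 0 + j391.1 Ω
  C: Z = 1/(jωC) = -j/(ω·C) = 0 - j2.915e+05 Ω
Step 3 — Series combination: Z_total = R + L + C = 470 - j2.911e+05 Ω = 2.911e+05∠-89.9° Ω.

Z = 470 - j2.911e+05 Ω = 2.911e+05∠-89.9° Ω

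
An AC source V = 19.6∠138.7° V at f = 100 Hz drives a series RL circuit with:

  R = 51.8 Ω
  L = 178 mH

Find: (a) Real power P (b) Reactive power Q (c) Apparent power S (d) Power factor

Step 1 — Angular frequency: ω = 2π·f = 2π·100 = 628.3 rad/s.
Step 2 — Component impedances:
  R: Z = R = 51.8 Ω
  L: Z = jωL = j·628.3·0.178 = 0 + j111.8 Ω
Step 3 — Series combination: Z_total = R + L = 51.8 + j111.8 Ω = 123.3∠65.1° Ω.
Step 4 — Source phasor: V = 19.6∠138.7° V = -14.72 + j12.94 V.
Step 5 — Current: I = V / Z = 0.04503 + j0.1525 A = 0.159∠73.6° A.
Step 6 — Complex power: S = V·I* = 1.31 + j2.828 VA.
Step 7 — Real power: P = Re(S) = 1.31 W.
Step 8 — Reactive power: Q = Im(S) = 2.828 VAR.
Step 9 — Apparent power: |S| = 3.117 VA.
Step 10 — Power factor: PF = P/|S| = 0.4203 (lagging).

(a) P = 1.31 W  (b) Q = 2.828 VAR  (c) S = 3.117 VA  (d) PF = 0.4203 (lagging)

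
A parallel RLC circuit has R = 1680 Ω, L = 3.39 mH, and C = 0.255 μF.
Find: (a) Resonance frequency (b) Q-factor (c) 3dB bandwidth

Step 1 — Resonance: ω₀ = 1/√(LC) = 1/√(0.00339·2.55e-07) = 3.401e+04 rad/s.
Step 2 — f₀ = ω₀/(2π) = 5413 Hz.
Step 3 — Parallel Q: Q = R/(ω₀L) = 1680/(3.401e+04·0.00339) = 14.57.
Step 4 — Bandwidth: Δω = ω₀/Q = 2334 rad/s; BW = Δω/(2π) = 371.5 Hz.

(a) f₀ = 5413 Hz  (b) Q = 14.57  (c) BW = 371.5 Hz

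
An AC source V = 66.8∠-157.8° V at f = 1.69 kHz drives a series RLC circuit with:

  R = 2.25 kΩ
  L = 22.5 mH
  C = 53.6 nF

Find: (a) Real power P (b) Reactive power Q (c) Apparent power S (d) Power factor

Step 1 — Angular frequency: ω = 2π·f = 2π·1690 = 1.062e+04 rad/s.
Step 2 — Component impedances:
  R: Z = R = 2250 Ω
  L: Z = jωL = j·1.062e+04·0.0225 = 0 + j238.9 Ω
  C: Z = 1/(jωC) = -j/(ω·C) = 0 - j1757 Ω
Step 3 — Series combination: Z_total = R + L + C = 2250 - j1518 Ω = 2714∠-34.0° Ω.
Step 4 — Source phasor: V = 66.8∠-157.8° V = -61.85 - j25.24 V.
Step 5 — Current: I = V / Z = -0.01369 - j0.02045 A = 0.02461∠-123.8° A.
Step 6 — Complex power: S = V·I* = 1.363 - j0.9195 VA.
Step 7 — Real power: P = Re(S) = 1.363 W.
Step 8 — Reactive power: Q = Im(S) = -0.9195 VAR.
Step 9 — Apparent power: |S| = 1.644 VA.
Step 10 — Power factor: PF = P/|S| = 0.829 (leading).

(a) P = 1.363 W  (b) Q = -0.9195 VAR  (c) S = 1.644 VA  (d) PF = 0.829 (leading)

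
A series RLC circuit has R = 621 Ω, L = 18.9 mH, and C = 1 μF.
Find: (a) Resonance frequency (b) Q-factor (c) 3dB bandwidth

Step 1 — Resonance: ω₀ = 1/√(LC) = 1/√(0.0189·1e-06) = 7274 rad/s.
Step 2 — f₀ = ω₀/(2π) = 1158 Hz.
Step 3 — Series Q: Q = ω₀L/R = 7274·0.0189/621 = 0.2214.
Step 4 — Bandwidth: Δω = ω₀/Q = 3.286e+04 rad/s; BW = Δω/(2π) = 5229 Hz.

(a) f₀ = 1158 Hz  (b) Q = 0.2214  (c) BW = 5229 Hz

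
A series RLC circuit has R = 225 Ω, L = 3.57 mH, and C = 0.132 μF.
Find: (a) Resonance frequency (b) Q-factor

Step 1 — Resonance condition Im(Z)=0 gives ω₀ = 1/√(LC).
Step 2 — ω₀ = 1/√(0.00357·1.32e-07) = 4.607e+04 rad/s.
Step 3 — f₀ = ω₀/(2π) = 7332 Hz.
Step 4 — Series Q: Q = ω₀L/R = 4.607e+04·0.00357/225 = 0.7309.

(a) f₀ = 7332 Hz  (b) Q = 0.7309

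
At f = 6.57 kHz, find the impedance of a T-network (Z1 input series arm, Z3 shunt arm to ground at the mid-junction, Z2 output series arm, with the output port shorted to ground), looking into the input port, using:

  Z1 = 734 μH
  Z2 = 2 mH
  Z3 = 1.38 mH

Step 1 — Angular frequency: ω = 2π·f = 2π·6570 = 4.128e+04 rad/s.
Step 2 — Component impedances:
  Z1: Z = jωL = j·4.128e+04·0.000734 = 0 + j30.3 Ω
  Z2: Z = jωL = j·4.128e+04·0.002 = 0 + j82.56 Ω
  Z3: Z = jωL = j·4.128e+04·0.00138 = 0 + j56.97 Ω
Step 3 — With the output port shorted to ground, the output series arm Z2 runs from the junction to ground; the shunt arm Z3 also runs from the junction to ground. They appear in parallel: Z3 || Z2 = 0 + j33.71 Ω.
Step 4 — Series with input arm Z1: Z_in = Z1 + (Z3 || Z2) = 0 + j64.01 Ω = 64.01∠90.0° Ω.

Z = 0 + j64.01 Ω = 64.01∠90.0° Ω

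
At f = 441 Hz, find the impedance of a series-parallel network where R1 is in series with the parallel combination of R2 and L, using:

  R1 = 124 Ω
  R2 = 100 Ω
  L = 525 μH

Step 1 — Angular frequency: ω = 2π·f = 2π·441 = 2771 rad/s.
Step 2 — Component impedances:
  R1: Z = R = 124 Ω
  R2: Z = R = 100 Ω
  L: Z = jωL = j·2771·0.000525 = 0 + j1.455 Ω
Step 3 — Parallel branch: R2 || L = 1/(1/R2 + 1/L) = 0.02116 + j1.454 Ω.
Step 4 — Series with R1: Z_total = R1 + (R2 || L) = 124 + j1.454 Ω = 124∠0.7° Ω.

Z = 124 + j1.454 Ω = 124∠0.7° Ω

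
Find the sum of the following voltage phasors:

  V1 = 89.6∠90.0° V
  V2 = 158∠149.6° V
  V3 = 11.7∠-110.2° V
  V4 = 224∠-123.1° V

Step 1 — Convert each phasor to rectangular form:
  V1 = 89.6·(cos(90.0°) + j·sin(90.0°)) = 0 + j89.6 V
  V2 = 158·(cos(149.6°) + j·sin(149.6°)) = -136.3 + j79.95 V
  V3 = 11.7·(cos(-110.2°) + j·sin(-110.2°)) = -4.04 - j10.98 V
  V4 = 224·(cos(-123.1°) + j·sin(-123.1°)) = -122.3 - j187.6 V
Step 2 — Sum components: V_total = -262.6 - j29.08 V.
Step 3 — Convert to polar: |V_total| = 264.2 V, ∠V_total = -173.7°.

V_total = 264.2∠-173.7° V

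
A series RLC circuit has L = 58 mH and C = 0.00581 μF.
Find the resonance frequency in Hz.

Step 1 — Resonance condition Im(Z)=0 gives ω₀ = 1/√(LC).
Step 2 — ω₀ = 1/√(0.058·5.81e-09) = 5.448e+04 rad/s.
Step 3 — f₀ = ω₀/(2π) = 8670 Hz.

f₀ = 8670 Hz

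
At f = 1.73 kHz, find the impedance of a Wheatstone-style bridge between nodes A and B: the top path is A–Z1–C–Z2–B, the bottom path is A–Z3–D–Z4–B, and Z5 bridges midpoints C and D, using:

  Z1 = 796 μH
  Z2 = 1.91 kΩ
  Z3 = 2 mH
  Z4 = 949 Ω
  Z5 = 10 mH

Step 1 — Angular frequency: ω = 2π·f = 2π·1730 = 1.087e+04 rad/s.
Step 2 — Component impedances:
  Z1: Z = jωL = j·1.087e+04·0.000796 = 0 + j8.652 Ω
  Z2: Z = R = 1910 Ω
  Z3: Z = jωL = j·1.087e+04·0.002 = 0 + j21.74 Ω
  Z4: Z = R = 949 Ω
  Z5: Z = jωL = j·1.087e+04·0.01 = 0 + j108.7 Ω
Step 3 — Bridge requires nodal analysis (the Z5 bridge couples midpoints C and D, so the two paths cannot be reduced to a simple series/parallel combination). Setting node B to ground and injecting 1 A at node A, the 3-node admittance system at A, C, D solves to V_A = Z_AB = 634 + j9.68 Ω = 634.1∠0.9° Ω.

Z = 634 + j9.68 Ω = 634.1∠0.9° Ω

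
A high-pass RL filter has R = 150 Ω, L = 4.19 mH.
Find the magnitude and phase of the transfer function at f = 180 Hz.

Step 1 — Angular frequency: ω = 2π·180 = 1131 rad/s.
Step 2 — Transfer function: H(jω) = jωL/(R + jωL).
Step 3 — Numerator jωL = j·4.739; denominator R + jωL = 150 + j4.739.
Step 4 — H = 0.0009971 + j0.03156.
Step 5 — Magnitude: |H| = 0.03158 (-30.0 dB); phase: φ = 88.2°.

|H| = 0.03158 (-30.0 dB), φ = 88.2°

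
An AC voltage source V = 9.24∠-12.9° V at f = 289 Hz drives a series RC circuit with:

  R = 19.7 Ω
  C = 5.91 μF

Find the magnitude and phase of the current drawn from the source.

Step 1 — Angular frequency: ω = 2π·f = 2π·289 = 1816 rad/s.
Step 2 — Component impedances:
  R: Z = R = 19.7 Ω
  C: Z = 1/(jωC) = -j/(ω·C) = 0 - j93.18 Ω
Step 3 — Series combination: Z_total = R + C = 19.7 - j93.18 Ω = 95.24∠-78.1° Ω.
Step 4 — Source phasor: V = 9.24∠-12.9° V = 9.007 - j2.063 V.
Step 5 — Ohm's law: I = V / Z_total = (9.007 - j2.063) / (19.7 - j93.18) = 0.04075 + j0.08804 A.
Step 6 — Convert to polar: |I| = 0.09702 A, ∠I = 65.2°.

I = 0.09702∠65.2° A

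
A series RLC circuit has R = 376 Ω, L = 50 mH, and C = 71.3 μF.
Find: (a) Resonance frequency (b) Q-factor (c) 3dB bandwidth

Step 1 — Resonance: ω₀ = 1/√(LC) = 1/√(0.05·7.13e-05) = 529.6 rad/s.
Step 2 — f₀ = ω₀/(2π) = 84.29 Hz.
Step 3 — Series Q: Q = ω₀L/R = 529.6·0.05/376 = 0.07043.
Step 4 — Bandwidth: Δω = ω₀/Q = 7520 rad/s; BW = Δω/(2π) = 1197 Hz.

(a) f₀ = 84.29 Hz  (b) Q = 0.07043  (c) BW = 1197 Hz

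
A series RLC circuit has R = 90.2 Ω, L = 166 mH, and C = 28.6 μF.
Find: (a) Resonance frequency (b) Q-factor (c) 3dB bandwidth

Step 1 — Resonance condition Im(Z)=0 gives ω₀ = 1/√(LC).
Step 2 — ω₀ = 1/√(0.166·2.86e-05) = 458.9 rad/s.
Step 3 — f₀ = ω₀/(2π) = 73.04 Hz.
Step 4 — Series Q: Q = ω₀L/R = 458.9·0.166/90.2 = 0.8446.
Step 5 — 3dB bandwidth: Δω = ω₀/Q = 543.4 rad/s; BW = Δω/(2π) = 86.48 Hz.

(a) f₀ = 73.04 Hz  (b) Q = 0.8446  (c) BW = 86.48 Hz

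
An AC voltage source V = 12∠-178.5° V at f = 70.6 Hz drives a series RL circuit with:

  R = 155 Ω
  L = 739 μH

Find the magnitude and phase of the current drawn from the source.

Step 1 — Angular frequency: ω = 2π·f = 2π·70.6 = 443.6 rad/s.
Step 2 — Component impedances:
  R: Z = R = 155 Ω
  L: Z = jωL = j·443.6·0.000739 = 0 + j0.3278 Ω
Step 3 — Series combination: Z_total = R + L = 155 + j0.3278 Ω = 155∠0.1° Ω.
Step 4 — Source phasor: V = 12∠-178.5° V = -12 - j0.3141 V.
Step 5 — Ohm's law: I = V / Z_total = (-12 - j0.3141) / (155 + j0.3278) = -0.0774 - j0.001863 A.
Step 6 — Convert to polar: |I| = 0.07742 A, ∠I = -178.6°.

I = 0.07742∠-178.6° A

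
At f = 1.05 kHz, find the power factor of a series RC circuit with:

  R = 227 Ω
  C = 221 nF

Step 1 — Angular frequency: ω = 2π·f = 2π·1050 = 6597 rad/s.
Step 2 — Component impedances:
  R: Z = R = 227 Ω
  C: Z = 1/(jωC) = -j/(ω·C) = 0 - j685.9 Ω
Step 3 — Series combination: Z_total = R + C = 227 - j685.9 Ω = 722.5∠-71.7° Ω.
Step 4 — Power factor: PF = cos(φ) = Re(Z)/|Z| = 227/722.5 = 0.3142.
Step 5 — Type: Im(Z) = -685.9 ⇒ leading (phase φ = -71.7°).

PF = 0.3142 (leading, φ = -71.7°)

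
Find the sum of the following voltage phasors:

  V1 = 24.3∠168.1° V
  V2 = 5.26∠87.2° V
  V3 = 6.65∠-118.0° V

Step 1 — Convert each phasor to rectangular form:
  V1 = 24.3·(cos(168.1°) + j·sin(168.1°)) = -23.78 + j5.011 V
  V2 = 5.26·(cos(87.2°) + j·sin(87.2°)) = 0.2569 + j5.254 V
  V3 = 6.65·(cos(-118.0°) + j·sin(-118.0°)) = -3.122 - j5.872 V
Step 2 — Sum components: V_total = -26.64 + j4.393 V.
Step 3 — Convert to polar: |V_total| = 27 V, ∠V_total = 170.6°.

V_total = 27∠170.6° V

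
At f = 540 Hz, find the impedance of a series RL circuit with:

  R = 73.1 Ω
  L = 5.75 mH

Step 1 — Angular frequency: ω = 2π·f = 2π·540 = 3393 rad/s.
Step 2 — Component impedances:
  R: Z = R = 73.1 Ω
  L: Z = jωL = j·3393·0.00575 = 0 + j19.51 Ω
Step 3 — Series combination: Z_total = R + L = 73.1 + j19.51 Ω = 75.66∠14.9° Ω.

Z = 73.1 + j19.51 Ω = 75.66∠14.9° Ω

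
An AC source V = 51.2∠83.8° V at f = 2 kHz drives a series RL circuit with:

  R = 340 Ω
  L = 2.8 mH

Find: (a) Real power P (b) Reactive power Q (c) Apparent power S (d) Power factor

Step 1 — Angular frequency: ω = 2π·f = 2π·2000 = 1.257e+04 rad/s.
Step 2 — Component impedances:
  R: Z = R = 340 Ω
  L: Z = jωL = j·1.257e+04·0.0028 = 0 + j35.19 Ω
Step 3 — Series combination: Z_total = R + L = 340 + j35.19 Ω = 341.8∠5.9° Ω.
Step 4 — Source phasor: V = 51.2∠83.8° V = 5.53 + j50.9 V.
Step 5 — Current: I = V / Z = 0.03142 + j0.1465 A = 0.1498∠77.9° A.
Step 6 — Complex power: S = V·I* = 7.628 + j0.7894 VA.
Step 7 — Real power: P = Re(S) = 7.628 W.
Step 8 — Reactive power: Q = Im(S) = 0.7894 VAR.
Step 9 — Apparent power: |S| = 7.669 VA.
Step 10 — Power factor: PF = P/|S| = 0.9947 (lagging).

(a) P = 7.628 W  (b) Q = 0.7894 VAR  (c) S = 7.669 VA  (d) PF = 0.9947 (lagging)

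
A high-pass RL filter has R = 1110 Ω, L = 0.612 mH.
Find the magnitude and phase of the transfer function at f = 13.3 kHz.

Step 1 — Angular frequency: ω = 2π·1.33e+04 = 8.357e+04 rad/s.
Step 2 — Transfer function: H(jω) = jωL/(R + jωL).
Step 3 — Numerator jωL = j·51.14; denominator R + jωL = 1110 + j51.14.
Step 4 — H = 0.002118 + j0.04598.
Step 5 — Magnitude: |H| = 0.04603 (-26.7 dB); phase: φ = 87.4°.

|H| = 0.04603 (-26.7 dB), φ = 87.4°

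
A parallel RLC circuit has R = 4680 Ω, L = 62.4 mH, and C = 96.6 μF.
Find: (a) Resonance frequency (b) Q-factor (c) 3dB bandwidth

Step 1 — Resonance: ω₀ = 1/√(LC) = 1/√(0.0624·9.66e-05) = 407.3 rad/s.
Step 2 — f₀ = ω₀/(2π) = 64.82 Hz.
Step 3 — Parallel Q: Q = R/(ω₀L) = 4680/(407.3·0.0624) = 184.1.
Step 4 — Bandwidth: Δω = ω₀/Q = 2.212 rad/s; BW = Δω/(2π) = 0.352 Hz.

(a) f₀ = 64.82 Hz  (b) Q = 184.1  (c) BW = 0.352 Hz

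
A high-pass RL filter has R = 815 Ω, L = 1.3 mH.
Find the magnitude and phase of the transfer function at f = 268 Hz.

Step 1 — Angular frequency: ω = 2π·268 = 1684 rad/s.
Step 2 — Transfer function: H(jω) = jωL/(R + jωL).
Step 3 — Numerator jωL = j·2.189; denominator R + jωL = 815 + j2.189.
Step 4 — H = 7.214e-06 + j0.002686.
Step 5 — Magnitude: |H| = 0.002686 (-51.4 dB); phase: φ = 89.8°.

|H| = 0.002686 (-51.4 dB), φ = 89.8°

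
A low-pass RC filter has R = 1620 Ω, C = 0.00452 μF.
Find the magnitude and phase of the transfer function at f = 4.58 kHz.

Step 1 — Angular frequency: ω = 2π·4580 = 2.878e+04 rad/s.
Step 2 — Transfer function: H(jω) = 1/(1 + jωRC).
Step 3 — Denominator: 1 + jωRC = 1 + j·2.878e+04·1620·4.52e-09 = 1 + j0.2107.
Step 4 — H = 0.9575 - j0.2018.
Step 5 — Magnitude: |H| = 0.9785 (-0.2 dB); phase: φ = -11.9°.

|H| = 0.9785 (-0.2 dB), φ = -11.9°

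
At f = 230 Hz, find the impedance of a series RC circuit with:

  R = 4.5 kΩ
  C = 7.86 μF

Step 1 — Angular frequency: ω = 2π·f = 2π·230 = 1445 rad/s.
Step 2 — Component impedances:
  R: Z = R = 4500 Ω
  C: Z = 1/(jωC) = -j/(ω·C) = 0 - j88.04 Ω
Step 3 — Series combination: Z_total = R + C = 4500 - j88.04 Ω = 4501∠-1.1° Ω.

Z = 4500 - j88.04 Ω = 4501∠-1.1° Ω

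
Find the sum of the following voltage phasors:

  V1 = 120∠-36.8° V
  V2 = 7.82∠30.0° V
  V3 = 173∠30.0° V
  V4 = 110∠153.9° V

Step 1 — Convert each phasor to rectangular form:
  V1 = 120·(cos(-36.8°) + j·sin(-36.8°)) = 96.09 - j71.88 V
  V2 = 7.82·(cos(30.0°) + j·sin(30.0°)) = 6.772 + j3.91 V
  V3 = 173·(cos(30.0°) + j·sin(30.0°)) = 149.8 + j86.5 V
  V4 = 110·(cos(153.9°) + j·sin(153.9°)) = -98.78 + j48.39 V
Step 2 — Sum components: V_total = 153.9 + j66.92 V.
Step 3 — Convert to polar: |V_total| = 167.8 V, ∠V_total = 23.5°.

V_total = 167.8∠23.5° V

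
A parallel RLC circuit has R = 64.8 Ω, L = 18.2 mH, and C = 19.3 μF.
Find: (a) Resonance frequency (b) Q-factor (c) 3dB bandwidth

Step 1 — Resonance: ω₀ = 1/√(LC) = 1/√(0.0182·1.93e-05) = 1687 rad/s.
Step 2 — f₀ = ω₀/(2π) = 268.5 Hz.
Step 3 — Parallel Q: Q = R/(ω₀L) = 64.8/(1687·0.0182) = 2.11.
Step 4 — Bandwidth: Δω = ω₀/Q = 799.6 rad/s; BW = Δω/(2π) = 127.3 Hz.

(a) f₀ = 268.5 Hz  (b) Q = 2.11  (c) BW = 127.3 Hz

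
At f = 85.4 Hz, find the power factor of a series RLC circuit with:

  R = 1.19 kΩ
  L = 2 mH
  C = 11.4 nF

Step 1 — Angular frequency: ω = 2π·f = 2π·85.4 = 536.6 rad/s.
Step 2 — Component impedances:
  R: Z = R = 1190 Ω
  L: Z = jωL = j·536.6·0.002 = 0 + j1.073 Ω
  C: Z = 1/(jωC) = -j/(ω·C) = 0 - j1.635e+05 Ω
Step 3 — Series combination: Z_total = R + L + C = 1190 - j1.635e+05 Ω = 1.635e+05∠-89.6° Ω.
Step 4 — Power factor: PF = cos(φ) = Re(Z)/|Z| = 1190/1.6348e+05 = 0.007279.
Step 5 — Type: Im(Z) = -1.635e+05 ⇒ leading (phase φ = -89.6°).

PF = 0.007279 (leading, φ = -89.6°)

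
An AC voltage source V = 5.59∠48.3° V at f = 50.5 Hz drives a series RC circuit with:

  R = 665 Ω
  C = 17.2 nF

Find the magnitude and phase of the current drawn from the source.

Step 1 — Angular frequency: ω = 2π·f = 2π·50.5 = 317.3 rad/s.
Step 2 — Component impedances:
  R: Z = R = 665 Ω
  C: Z = 1/(jωC) = -j/(ω·C) = 0 - j1.832e+05 Ω
Step 3 — Series combination: Z_total = R + C = 665 - j1.832e+05 Ω = 1.832e+05∠-89.8° Ω.
Step 4 — Source phasor: V = 5.59∠48.3° V = 3.719 + j4.174 V.
Step 5 — Ohm's law: I = V / Z_total = (3.719 + j4.174) / (665 - j1.832e+05) = -2.27e-05 + j2.038e-05 A.
Step 6 — Convert to polar: |I| = 3.051e-05 A, ∠I = 138.1°.

I = 3.051e-05∠138.1° A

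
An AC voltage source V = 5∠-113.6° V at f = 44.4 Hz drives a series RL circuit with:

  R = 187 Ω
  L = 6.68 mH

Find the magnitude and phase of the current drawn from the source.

Step 1 — Angular frequency: ω = 2π·f = 2π·44.4 = 279 rad/s.
Step 2 — Component impedances:
  R: Z = R = 187 Ω
  L: Z = jωL = j·279·0.00668 = 0 + j1.864 Ω
Step 3 — Series combination: Z_total = R + L = 187 + j1.864 Ω = 187∠0.6° Ω.
Step 4 — Source phasor: V = 5∠-113.6° V = -2.002 - j4.582 V.
Step 5 — Ohm's law: I = V / Z_total = (-2.002 - j4.582) / (187 + j1.864) = -0.01095 - j0.02439 A.
Step 6 — Convert to polar: |I| = 0.02674 A, ∠I = -114.2°.

I = 0.02674∠-114.2° A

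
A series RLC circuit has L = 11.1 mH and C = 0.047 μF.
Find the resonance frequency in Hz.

Step 1 — Resonance condition Im(Z)=0 gives ω₀ = 1/√(LC).
Step 2 — ω₀ = 1/√(0.0111·4.7e-08) = 4.378e+04 rad/s.
Step 3 — f₀ = ω₀/(2π) = 6968 Hz.

f₀ = 6968 Hz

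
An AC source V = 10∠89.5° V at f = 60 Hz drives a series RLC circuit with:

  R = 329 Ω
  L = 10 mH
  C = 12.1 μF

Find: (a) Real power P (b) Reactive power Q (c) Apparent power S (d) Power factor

Step 1 — Angular frequency: ω = 2π·f = 2π·60 = 377 rad/s.
Step 2 — Component impedances:
  R: Z = R = 329 Ω
  L: Z = jωL = j·377·0.01 = 0 + j3.77 Ω
  C: Z = 1/(jωC) = -j/(ω·C) = 0 - j219.2 Ω
Step 3 — Series combination: Z_total = R + L + C = 329 - j215.5 Ω = 393.3∠-33.2° Ω.
Step 4 — Source phasor: V = 10∠89.5° V = 0.08727 + j10 V.
Step 5 — Current: I = V / Z = -0.01374 + j0.02139 A = 0.02543∠122.7° A.
Step 6 — Complex power: S = V·I* = 0.2127 - j0.1393 VA.
Step 7 — Real power: P = Re(S) = 0.2127 W.
Step 8 — Reactive power: Q = Im(S) = -0.1393 VAR.
Step 9 — Apparent power: |S| = 0.2543 VA.
Step 10 — Power factor: PF = P/|S| = 0.8366 (leading).

(a) P = 0.2127 W  (b) Q = -0.1393 VAR  (c) S = 0.2543 VA  (d) PF = 0.8366 (leading)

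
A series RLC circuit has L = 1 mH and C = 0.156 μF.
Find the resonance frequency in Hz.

Step 1 — Resonance condition Im(Z)=0 gives ω₀ = 1/√(LC).
Step 2 — ω₀ = 1/√(0.001·1.56e-07) = 8.006e+04 rad/s.
Step 3 — f₀ = ω₀/(2π) = 1.274e+04 Hz.

f₀ = 1.274e+04 Hz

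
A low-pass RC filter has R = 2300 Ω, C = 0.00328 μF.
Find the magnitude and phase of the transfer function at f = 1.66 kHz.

Step 1 — Angular frequency: ω = 2π·1660 = 1.043e+04 rad/s.
Step 2 — Transfer function: H(jω) = 1/(1 + jωRC).
Step 3 — Denominator: 1 + jωRC = 1 + j·1.043e+04·2300·3.28e-09 = 1 + j0.07868.
Step 4 — H = 0.9938 - j0.0782.
Step 5 — Magnitude: |H| = 0.9969 (-0.0 dB); phase: φ = -4.5°.

|H| = 0.9969 (-0.0 dB), φ = -4.5°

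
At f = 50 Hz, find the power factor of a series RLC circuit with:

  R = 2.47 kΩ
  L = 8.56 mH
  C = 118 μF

Step 1 — Angular frequency: ω = 2π·f = 2π·50 = 314.2 rad/s.
Step 2 — Component impedances:
  R: Z = R = 2470 Ω
  L: Z = jωL = j·314.2·0.00856 = 0 + j2.689 Ω
  C: Z = 1/(jωC) = -j/(ω·C) = 0 - j26.98 Ω
Step 3 — Series combination: Z_total = R + L + C = 2470 - j24.29 Ω = 2470∠-0.6° Ω.
Step 4 — Power factor: PF = cos(φ) = Re(Z)/|Z| = 2470/2470 = 1.
Step 5 — Type: Im(Z) = -24.29 ⇒ leading (phase φ = -0.6°).

PF = 1 (leading, φ = -0.6°)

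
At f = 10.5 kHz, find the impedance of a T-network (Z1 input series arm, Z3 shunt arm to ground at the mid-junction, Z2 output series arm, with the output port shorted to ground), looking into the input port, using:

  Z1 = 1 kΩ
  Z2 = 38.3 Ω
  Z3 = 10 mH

Step 1 — Angular frequency: ω = 2π·f = 2π·1.05e+04 = 6.597e+04 rad/s.
Step 2 — Component impedances:
  Z1: Z = R = 1000 Ω
  Z2: Z = R = 38.3 Ω
  Z3: Z = jωL = j·6.597e+04·0.01 = 0 + j659.7 Ω
Step 3 — With the output port shorted to ground, the output series arm Z2 runs from the junction to ground; the shunt arm Z3 also runs from the junction to ground. They appear in parallel: Z3 || Z2 = 38.17 + j2.216 Ω.
Step 4 — Series with input arm Z1: Z_in = Z1 + (Z3 || Z2) = 1038 + j2.216 Ω = 1038∠0.1° Ω.

Z = 1038 + j2.216 Ω = 1038∠0.1° Ω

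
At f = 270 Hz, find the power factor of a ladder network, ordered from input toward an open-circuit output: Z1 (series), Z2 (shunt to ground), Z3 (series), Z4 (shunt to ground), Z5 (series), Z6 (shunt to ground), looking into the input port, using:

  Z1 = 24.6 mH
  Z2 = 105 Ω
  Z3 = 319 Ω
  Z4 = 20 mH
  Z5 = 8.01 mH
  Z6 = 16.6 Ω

Step 1 — Angular frequency: ω = 2π·f = 2π·270 = 1696 rad/s.
Step 2 — Component impedances:
  Z1: Z = jωL = j·1696·0.0246 = 0 + j41.73 Ω
  Z2: Z = R = 105 Ω
  Z3: Z = R = 319 Ω
  Z4: Z = jωL = j·1696·0.02 = 0 + j33.93 Ω
  Z5: Z = jωL = j·1696·0.00801 = 0 + j13.59 Ω
  Z6: Z = R = 16.6 Ω
Step 3 — Ladder network (open output): work backward from the far end, alternating series and parallel combinations. Z_in = 79.47 + j42.46 Ω = 90.11∠28.1° Ω.
Step 4 — Power factor: PF = cos(φ) = Re(Z)/|Z| = 79.473/90.106 = 0.882.
Step 5 — Type: Im(Z) = 42.46 ⇒ lagging (phase φ = 28.1°).

PF = 0.882 (lagging, φ = 28.1°)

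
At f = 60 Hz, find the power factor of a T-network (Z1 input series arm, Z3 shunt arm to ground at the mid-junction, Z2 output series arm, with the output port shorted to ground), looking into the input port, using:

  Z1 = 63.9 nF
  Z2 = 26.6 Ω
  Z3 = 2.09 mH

Step 1 — Angular frequency: ω = 2π·f = 2π·60 = 377 rad/s.
Step 2 — Component impedances:
  Z1: Z = 1/(jωC) = -j/(ω·C) = 0 - j4.151e+04 Ω
  Z2: Z = R = 26.6 Ω
  Z3: Z = jωL = j·377·0.00209 = 0 + j0.7879 Ω
Step 3 — With the output port shorted to ground, the output series arm Z2 runs from the junction to ground; the shunt arm Z3 also runs from the junction to ground. They appear in parallel: Z3 || Z2 = 0.02332 + j0.7872 Ω.
Step 4 — Series with input arm Z1: Z_in = Z1 + (Z3 || Z2) = 0.02332 - j4.151e+04 Ω = 4.151e+04∠-90.0° Ω.
Step 5 — Power factor: PF = cos(φ) = Re(Z)/|Z| = 0.023318/41511 = 5.617e-07.
Step 6 — Type: Im(Z) = -4.151e+04 ⇒ leading (phase φ = -90.0°).

PF = 5.617e-07 (leading, φ = -90.0°)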